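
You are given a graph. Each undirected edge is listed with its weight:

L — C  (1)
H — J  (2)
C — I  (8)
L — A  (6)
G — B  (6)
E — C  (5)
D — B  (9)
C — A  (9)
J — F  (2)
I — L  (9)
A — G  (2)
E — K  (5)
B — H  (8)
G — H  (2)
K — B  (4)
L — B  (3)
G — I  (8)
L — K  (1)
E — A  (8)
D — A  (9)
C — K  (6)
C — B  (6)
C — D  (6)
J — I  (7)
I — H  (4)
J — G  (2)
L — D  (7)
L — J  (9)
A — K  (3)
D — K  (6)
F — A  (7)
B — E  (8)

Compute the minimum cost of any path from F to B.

Candidate routes:
F–J–G–B: 2+2+6 = 10
F–J–H–B: 2+2+8 = 12
F–J–H–G–B: 2+2+2+6 = 12
Cheapest is F–J–G–B at 10.

10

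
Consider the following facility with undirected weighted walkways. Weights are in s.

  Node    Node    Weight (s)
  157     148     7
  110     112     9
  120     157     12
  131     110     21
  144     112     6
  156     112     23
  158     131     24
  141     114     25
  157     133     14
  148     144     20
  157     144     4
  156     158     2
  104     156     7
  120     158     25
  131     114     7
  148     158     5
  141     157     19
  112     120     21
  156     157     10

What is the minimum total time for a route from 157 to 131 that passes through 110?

Best 157 to 110: 157 → 144 → 112 → 110 costing 19
Shortest 110→131: 110 → 131 = 21
Total via 110: 19 + 21 = 40 s.

40 s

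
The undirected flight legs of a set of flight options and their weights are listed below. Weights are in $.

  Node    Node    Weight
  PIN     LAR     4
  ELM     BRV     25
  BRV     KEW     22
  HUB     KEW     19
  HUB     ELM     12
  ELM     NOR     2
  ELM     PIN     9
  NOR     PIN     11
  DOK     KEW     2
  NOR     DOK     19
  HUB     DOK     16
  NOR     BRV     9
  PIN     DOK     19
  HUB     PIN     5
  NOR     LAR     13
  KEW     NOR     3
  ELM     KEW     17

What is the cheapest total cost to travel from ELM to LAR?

Settle nodes by increasing distance from ELM:
ELM: 0
NOR: 2  (via ELM)
KEW: 5  (via NOR)
DOK: 7  (via KEW)
PIN: 9  (via ELM)
BRV: 11  (via NOR)
HUB: 12  (via ELM)
LAR: 13  (via PIN)
Shortest route: ELM–PIN–LAR = $13.

$13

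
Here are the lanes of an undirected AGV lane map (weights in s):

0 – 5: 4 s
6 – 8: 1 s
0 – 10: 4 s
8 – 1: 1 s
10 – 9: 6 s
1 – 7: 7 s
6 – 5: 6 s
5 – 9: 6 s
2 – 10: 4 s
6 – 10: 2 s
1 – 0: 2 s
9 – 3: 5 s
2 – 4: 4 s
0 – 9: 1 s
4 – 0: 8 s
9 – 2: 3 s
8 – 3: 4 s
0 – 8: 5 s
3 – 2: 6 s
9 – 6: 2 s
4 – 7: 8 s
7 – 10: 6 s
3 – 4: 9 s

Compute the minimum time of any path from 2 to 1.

6 s

Enumerating some paths:
2–9–0–1: 3+1+2 = 6
2–9–6–8–1: 3+2+1+1 = 7
The minimum is 6 s via 2–9–0–1.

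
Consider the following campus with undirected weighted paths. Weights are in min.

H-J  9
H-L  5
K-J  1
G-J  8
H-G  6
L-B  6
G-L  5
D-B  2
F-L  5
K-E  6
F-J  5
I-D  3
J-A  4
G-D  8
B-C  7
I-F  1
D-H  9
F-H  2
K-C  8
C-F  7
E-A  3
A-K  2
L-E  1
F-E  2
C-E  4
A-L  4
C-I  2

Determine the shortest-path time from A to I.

Running Dijkstra from A:
A: 0
K: 2  (via A)
E: 3  (via A)
J: 3  (via K)
L: 4  (via A)
F: 5  (via E)
I: 6  (via F)
Shortest route: A → E → F → I = 6 min.

6 min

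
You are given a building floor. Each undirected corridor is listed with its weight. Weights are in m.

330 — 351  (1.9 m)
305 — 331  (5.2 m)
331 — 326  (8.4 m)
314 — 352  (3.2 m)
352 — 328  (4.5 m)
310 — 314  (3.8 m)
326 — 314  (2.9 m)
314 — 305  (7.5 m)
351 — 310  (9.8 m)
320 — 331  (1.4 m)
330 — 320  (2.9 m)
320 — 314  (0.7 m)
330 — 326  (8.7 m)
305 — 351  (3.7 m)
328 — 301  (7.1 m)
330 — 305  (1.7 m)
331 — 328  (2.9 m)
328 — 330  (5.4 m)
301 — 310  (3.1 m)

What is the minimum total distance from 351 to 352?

Shortest distances from 351:
351: 0
330: 1.9  (via 351)
305: 3.6  (via 330)
320: 4.8  (via 330)
314: 5.5  (via 320)
331: 6.2  (via 320)
328: 7.3  (via 330)
326: 8.4  (via 314)
352: 8.7  (via 314)
Shortest route: 351 → 330 → 320 → 314 → 352 = 8.7 m.

8.7 m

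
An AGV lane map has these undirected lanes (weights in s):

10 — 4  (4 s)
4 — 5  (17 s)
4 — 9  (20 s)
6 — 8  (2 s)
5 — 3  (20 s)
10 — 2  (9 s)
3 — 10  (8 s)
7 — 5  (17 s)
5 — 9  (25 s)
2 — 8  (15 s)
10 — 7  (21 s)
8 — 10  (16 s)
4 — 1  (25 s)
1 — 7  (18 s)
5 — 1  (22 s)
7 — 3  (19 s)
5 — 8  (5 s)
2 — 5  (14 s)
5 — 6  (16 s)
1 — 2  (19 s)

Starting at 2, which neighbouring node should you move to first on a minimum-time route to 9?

10

Candidate routes:
2–8–5–9: 15+5+25 = 45
2–5–9: 14+25 = 39
2–10–4–9: 9+4+20 = 33
The minimum is 33 s via 2–10–4–9.
So from 2 the first move is to 10.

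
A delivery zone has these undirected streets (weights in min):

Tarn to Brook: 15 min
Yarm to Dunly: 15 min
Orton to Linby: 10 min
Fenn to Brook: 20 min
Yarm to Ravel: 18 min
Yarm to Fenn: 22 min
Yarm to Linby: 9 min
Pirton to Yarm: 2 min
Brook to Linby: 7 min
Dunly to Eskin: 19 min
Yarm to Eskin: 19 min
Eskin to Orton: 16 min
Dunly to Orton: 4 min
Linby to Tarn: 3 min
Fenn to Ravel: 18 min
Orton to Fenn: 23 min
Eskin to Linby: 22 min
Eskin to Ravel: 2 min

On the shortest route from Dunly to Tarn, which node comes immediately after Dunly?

Candidate routes:
Dunly → Orton → Linby → Tarn: 4+10+3 = 17
Dunly → Orton → Linby → Brook → Tarn: 4+10+7+15 = 36
Dunly → Yarm → Linby → Tarn: 15+9+3 = 27
Cheapest is Dunly → Orton → Linby → Tarn at 17 min.
So from Dunly the first move is to Orton.

Orton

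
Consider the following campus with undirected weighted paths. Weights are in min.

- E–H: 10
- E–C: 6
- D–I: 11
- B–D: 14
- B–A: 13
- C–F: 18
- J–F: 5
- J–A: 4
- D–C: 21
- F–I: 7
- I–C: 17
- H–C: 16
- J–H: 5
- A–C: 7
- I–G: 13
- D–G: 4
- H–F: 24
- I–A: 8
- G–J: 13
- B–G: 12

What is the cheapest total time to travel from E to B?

Settle nodes by increasing distance from E:
E: 0
C: 6  (via E)
H: 10  (via E)
A: 13  (via C)
J: 15  (via H)
F: 20  (via J)
I: 21  (via A)
B: 26  (via A)
Shortest route: E → C → A → B = 26 min.

26 min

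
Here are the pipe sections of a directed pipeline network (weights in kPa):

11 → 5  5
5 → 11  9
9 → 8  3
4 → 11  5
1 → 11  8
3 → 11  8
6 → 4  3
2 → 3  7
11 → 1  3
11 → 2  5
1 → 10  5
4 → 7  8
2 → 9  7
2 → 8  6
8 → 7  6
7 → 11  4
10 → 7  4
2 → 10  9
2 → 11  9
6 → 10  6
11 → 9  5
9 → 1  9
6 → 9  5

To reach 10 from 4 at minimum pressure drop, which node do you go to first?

11

Candidate routes:
4–11–2–10: 5+5+9 = 19
4–11–1–10: 5+3+5 = 13
The minimum is 13 kPa via 4–11–1–10.
So from 4 the first move is to 11.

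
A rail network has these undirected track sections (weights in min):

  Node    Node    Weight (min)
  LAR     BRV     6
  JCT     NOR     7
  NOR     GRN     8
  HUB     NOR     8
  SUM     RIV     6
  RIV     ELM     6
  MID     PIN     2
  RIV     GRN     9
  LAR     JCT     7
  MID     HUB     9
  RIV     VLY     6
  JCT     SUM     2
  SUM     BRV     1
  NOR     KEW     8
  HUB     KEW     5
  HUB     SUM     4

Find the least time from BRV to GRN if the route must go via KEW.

Best BRV to KEW: BRV → SUM → HUB → KEW costing 10
Shortest KEW→GRN: KEW → NOR → GRN = 16
Total via KEW: 10 + 16 = 26 min.

26 min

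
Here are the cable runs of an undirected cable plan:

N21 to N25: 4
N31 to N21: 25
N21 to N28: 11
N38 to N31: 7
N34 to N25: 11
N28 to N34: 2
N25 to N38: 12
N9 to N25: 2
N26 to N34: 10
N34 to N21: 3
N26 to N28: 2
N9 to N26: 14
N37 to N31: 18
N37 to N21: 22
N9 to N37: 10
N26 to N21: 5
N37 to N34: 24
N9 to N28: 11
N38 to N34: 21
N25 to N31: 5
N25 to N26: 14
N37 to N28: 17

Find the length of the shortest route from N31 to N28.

14

Enumerating some paths:
N31 - N25 - N21 - N34 - N28: 5+4+3+2 = 14
N31 - N25 - N9 - N28: 5+2+11 = 18
N31 - N25 - N34 - N28: 5+11+2 = 18
N31 - N25 - N21 - N26 - N28: 5+4+5+2 = 16
The minimum is 14 via N31 - N25 - N21 - N34 - N28.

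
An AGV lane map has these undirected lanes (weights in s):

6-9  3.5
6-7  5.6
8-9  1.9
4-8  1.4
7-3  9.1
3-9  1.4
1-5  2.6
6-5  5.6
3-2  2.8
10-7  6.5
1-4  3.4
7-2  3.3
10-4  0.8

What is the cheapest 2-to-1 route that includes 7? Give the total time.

14 s

Shortest 2→7: 2 → 7 = 3.3
Shortest 7→1: 7 → 10 → 4 → 1 = 10.7
Total via 7: 3.3 + 10.7 = 14 s.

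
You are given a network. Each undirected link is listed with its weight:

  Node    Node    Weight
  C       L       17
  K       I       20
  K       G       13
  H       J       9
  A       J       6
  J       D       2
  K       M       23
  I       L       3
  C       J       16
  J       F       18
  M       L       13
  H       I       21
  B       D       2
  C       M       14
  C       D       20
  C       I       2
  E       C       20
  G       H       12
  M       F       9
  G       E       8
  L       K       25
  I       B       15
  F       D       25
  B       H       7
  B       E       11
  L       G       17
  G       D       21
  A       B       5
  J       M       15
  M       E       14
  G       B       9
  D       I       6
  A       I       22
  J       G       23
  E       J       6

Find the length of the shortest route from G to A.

Compare a few routes:
G → B → D → J → A: 9+2+2+6 = 19
G → B → A: 9+5 = 14
The minimum is 14 via G → B → A.

14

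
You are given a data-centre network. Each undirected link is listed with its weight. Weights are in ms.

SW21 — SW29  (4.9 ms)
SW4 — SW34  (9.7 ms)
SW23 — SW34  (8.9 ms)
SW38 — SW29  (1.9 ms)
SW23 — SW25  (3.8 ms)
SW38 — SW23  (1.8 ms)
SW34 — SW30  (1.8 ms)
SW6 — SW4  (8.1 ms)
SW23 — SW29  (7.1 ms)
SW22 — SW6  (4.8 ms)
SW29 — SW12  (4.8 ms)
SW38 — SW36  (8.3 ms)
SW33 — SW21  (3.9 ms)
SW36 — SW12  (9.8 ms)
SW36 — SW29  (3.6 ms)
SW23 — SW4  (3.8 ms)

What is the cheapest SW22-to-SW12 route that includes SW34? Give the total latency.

40 ms

Shortest SW22→SW34: SW22 → SW6 → SW4 → SW34 = 22.6
Shortest SW34→SW12: SW34 → SW23 → SW38 → SW29 → SW12 = 17.4
Total via SW34: 22.6 + 17.4 = 40 ms.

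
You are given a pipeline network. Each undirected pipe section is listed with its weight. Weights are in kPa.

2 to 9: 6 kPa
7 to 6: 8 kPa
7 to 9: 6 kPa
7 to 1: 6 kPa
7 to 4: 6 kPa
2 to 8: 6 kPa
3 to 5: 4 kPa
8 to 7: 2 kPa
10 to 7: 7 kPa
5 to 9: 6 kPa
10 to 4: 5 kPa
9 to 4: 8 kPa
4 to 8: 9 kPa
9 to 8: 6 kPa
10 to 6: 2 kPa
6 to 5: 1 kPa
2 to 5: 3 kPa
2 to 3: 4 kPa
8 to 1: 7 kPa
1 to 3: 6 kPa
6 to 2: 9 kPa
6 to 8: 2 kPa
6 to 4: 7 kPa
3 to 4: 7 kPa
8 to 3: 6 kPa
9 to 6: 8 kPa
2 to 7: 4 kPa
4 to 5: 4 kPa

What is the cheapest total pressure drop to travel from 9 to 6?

Running Dijkstra from 9:
9: 0
2: 6  (via 9)
5: 6  (via 9)
7: 6  (via 9)
8: 6  (via 9)
6: 7  (via 5)
Shortest route: 9 → 5 → 6 = 7 kPa.

7 kPa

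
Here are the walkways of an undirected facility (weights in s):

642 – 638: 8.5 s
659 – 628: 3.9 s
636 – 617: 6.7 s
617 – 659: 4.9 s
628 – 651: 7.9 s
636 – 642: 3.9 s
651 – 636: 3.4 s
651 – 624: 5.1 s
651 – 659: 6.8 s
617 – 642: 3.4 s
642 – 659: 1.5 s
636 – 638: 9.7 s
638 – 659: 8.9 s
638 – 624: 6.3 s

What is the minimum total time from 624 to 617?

Shortest distances from 624:
624: 0
651: 5.1  (via 624)
638: 6.3  (via 624)
636: 8.5  (via 651)
659: 11.9  (via 651)
642: 12.4  (via 636)
628: 13  (via 651)
617: 15.2  (via 636)
Shortest route: 624–651–636–617 = 15.2 s.

15.2 s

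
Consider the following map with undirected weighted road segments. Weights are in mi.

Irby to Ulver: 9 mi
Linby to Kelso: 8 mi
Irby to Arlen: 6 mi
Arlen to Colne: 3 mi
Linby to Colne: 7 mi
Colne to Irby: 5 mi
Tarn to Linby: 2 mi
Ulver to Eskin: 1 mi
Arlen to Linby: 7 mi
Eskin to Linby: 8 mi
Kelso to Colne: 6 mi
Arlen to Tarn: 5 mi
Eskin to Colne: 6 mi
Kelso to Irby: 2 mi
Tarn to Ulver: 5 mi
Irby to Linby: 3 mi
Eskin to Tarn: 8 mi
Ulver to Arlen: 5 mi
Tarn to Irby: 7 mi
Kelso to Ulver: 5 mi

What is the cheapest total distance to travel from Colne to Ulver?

7 mi

Enumerating some paths:
Colne - Kelso - Ulver: 6+5 = 11
Colne - Eskin - Ulver: 6+1 = 7
Colne - Arlen - Ulver: 3+5 = 8
The minimum is 7 mi via Colne - Eskin - Ulver.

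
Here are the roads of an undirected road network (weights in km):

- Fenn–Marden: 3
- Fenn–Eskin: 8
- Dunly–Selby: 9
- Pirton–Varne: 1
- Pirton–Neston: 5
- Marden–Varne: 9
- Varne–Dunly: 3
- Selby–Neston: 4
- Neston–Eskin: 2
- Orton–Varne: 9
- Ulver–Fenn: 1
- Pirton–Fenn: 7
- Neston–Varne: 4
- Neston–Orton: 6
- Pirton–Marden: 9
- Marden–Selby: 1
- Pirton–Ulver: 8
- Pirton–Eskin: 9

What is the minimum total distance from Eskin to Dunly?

Enumerating some paths:
Eskin–Neston–Varne–Dunly: 2+4+3 = 9
Eskin–Neston–Pirton–Varne–Dunly: 2+5+1+3 = 11
Eskin–Pirton–Varne–Dunly: 9+1+3 = 13
The minimum is 9 km via Eskin–Neston–Varne–Dunly.

9 km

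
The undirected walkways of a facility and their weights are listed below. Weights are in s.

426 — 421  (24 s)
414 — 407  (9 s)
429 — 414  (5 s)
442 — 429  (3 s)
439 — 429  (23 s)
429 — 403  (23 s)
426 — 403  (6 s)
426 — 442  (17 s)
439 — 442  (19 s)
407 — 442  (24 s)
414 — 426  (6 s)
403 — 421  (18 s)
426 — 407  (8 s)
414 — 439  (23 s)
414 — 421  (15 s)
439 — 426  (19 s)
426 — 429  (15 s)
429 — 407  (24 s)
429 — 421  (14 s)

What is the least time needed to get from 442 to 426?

Enumerating some paths:
442–429–426: 3+15 = 18
442–426: 17 = 17
442–429–414–407–426: 3+5+9+8 = 25
442–429–414–426: 3+5+6 = 14
Cheapest is 442–429–414–426 at 14 s.

14 s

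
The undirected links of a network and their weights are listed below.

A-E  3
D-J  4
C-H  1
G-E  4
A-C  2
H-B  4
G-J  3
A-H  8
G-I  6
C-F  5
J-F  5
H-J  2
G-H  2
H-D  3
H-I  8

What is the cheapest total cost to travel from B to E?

10

Shortest distances from B:
B: 0
H: 4  (via B)
C: 5  (via H)
G: 6  (via H)
J: 6  (via H)
A: 7  (via C)
D: 7  (via H)
E: 10  (via G)
Shortest route: B–H–G–E = 10.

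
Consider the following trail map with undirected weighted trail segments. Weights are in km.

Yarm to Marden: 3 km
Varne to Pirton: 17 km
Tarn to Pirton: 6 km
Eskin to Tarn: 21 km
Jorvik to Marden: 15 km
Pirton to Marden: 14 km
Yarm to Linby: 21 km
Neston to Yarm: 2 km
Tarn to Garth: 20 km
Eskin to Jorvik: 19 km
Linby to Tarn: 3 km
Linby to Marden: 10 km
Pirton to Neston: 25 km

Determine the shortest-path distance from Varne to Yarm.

Settle nodes by increasing distance from Varne:
Varne: 0
Pirton: 17  (via Varne)
Tarn: 23  (via Pirton)
Linby: 26  (via Tarn)
Marden: 31  (via Pirton)
Yarm: 34  (via Marden)
Shortest route: Varne–Pirton–Marden–Yarm = 34 km.

34 km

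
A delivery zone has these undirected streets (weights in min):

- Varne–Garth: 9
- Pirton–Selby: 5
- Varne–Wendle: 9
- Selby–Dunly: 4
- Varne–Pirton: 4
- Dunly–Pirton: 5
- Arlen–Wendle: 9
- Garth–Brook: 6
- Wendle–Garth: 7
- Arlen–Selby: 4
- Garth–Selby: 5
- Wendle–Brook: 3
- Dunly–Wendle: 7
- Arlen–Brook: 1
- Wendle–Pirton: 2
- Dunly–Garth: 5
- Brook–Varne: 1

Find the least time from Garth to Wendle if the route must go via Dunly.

12 min

Best Garth to Dunly: Garth → Dunly costing 5
Shortest Dunly→Wendle: Dunly → Wendle = 7
Total via Dunly: 5 + 7 = 12 min.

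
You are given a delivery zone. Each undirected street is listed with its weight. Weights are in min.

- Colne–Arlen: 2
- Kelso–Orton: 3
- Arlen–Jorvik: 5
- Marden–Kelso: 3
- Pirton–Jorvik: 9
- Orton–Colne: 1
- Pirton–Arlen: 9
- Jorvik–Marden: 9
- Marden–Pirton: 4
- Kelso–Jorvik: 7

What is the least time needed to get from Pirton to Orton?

Shortest distances from Pirton:
Pirton: 0
Marden: 4  (via Pirton)
Kelso: 7  (via Marden)
Arlen: 9  (via Pirton)
Jorvik: 9  (via Pirton)
Orton: 10  (via Kelso)
Shortest route: Pirton → Marden → Kelso → Orton = 10 min.

10 min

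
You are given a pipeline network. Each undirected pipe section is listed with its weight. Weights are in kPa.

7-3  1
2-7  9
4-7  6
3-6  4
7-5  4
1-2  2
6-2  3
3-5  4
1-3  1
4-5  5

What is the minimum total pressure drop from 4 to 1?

8 kPa

Shortest distances from 4:
4: 0
5: 5  (via 4)
7: 6  (via 4)
3: 7  (via 7)
1: 8  (via 3)
Shortest route: 4–7–3–1 = 8 kPa.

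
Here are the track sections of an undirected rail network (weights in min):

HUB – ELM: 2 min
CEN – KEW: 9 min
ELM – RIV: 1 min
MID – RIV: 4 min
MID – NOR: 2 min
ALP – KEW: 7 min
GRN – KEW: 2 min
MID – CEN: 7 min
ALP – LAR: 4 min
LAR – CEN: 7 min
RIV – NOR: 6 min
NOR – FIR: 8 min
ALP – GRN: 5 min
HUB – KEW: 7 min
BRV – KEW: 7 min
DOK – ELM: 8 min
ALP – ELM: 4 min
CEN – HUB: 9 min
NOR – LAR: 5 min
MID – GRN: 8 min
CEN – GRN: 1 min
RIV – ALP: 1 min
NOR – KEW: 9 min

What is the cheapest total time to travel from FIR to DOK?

Candidate routes:
FIR → NOR → RIV → ELM → DOK: 8+6+1+8 = 23
FIR → NOR → MID → RIV → ALP → ELM → DOK: 8+2+4+1+4+8 = 27
The minimum is 23 min via FIR → NOR → RIV → ELM → DOK.

23 min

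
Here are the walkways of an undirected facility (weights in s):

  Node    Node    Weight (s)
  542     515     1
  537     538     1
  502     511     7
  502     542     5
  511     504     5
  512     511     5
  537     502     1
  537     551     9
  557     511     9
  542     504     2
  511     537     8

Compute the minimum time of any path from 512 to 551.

Compare a few routes:
512–511–537–551: 5+8+9 = 22
512–511–504–542–502–537–551: 5+5+2+5+1+9 = 27
Cheapest is 512–511–537–551 at 22 s.

22 s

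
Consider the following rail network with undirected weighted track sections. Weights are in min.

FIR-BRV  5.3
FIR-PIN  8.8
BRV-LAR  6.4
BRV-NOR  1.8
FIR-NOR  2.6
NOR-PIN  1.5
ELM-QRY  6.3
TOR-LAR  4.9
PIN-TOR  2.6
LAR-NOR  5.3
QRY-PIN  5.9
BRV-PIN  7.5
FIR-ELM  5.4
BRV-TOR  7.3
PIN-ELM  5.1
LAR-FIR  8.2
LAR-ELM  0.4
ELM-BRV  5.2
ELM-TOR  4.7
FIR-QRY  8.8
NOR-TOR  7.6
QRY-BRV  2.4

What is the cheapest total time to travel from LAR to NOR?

5.3 min

Candidate routes:
LAR - NOR: 5.3 = 5.3
LAR - ELM - PIN - NOR: 0.4+5.1+1.5 = 7
LAR - ELM - BRV - NOR: 0.4+5.2+1.8 = 7.4
Cheapest is LAR - NOR at 5.3 min.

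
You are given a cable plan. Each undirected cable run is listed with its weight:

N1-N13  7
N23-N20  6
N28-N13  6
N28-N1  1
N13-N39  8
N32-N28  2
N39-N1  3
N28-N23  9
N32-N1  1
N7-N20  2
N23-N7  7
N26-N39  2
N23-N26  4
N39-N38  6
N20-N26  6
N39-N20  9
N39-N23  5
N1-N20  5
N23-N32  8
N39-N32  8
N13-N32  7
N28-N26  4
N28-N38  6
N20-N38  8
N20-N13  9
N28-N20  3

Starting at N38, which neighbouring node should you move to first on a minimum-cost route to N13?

N28

Candidate routes:
N38 → N39 → N13: 6+8 = 14
N38 → N28 → N13: 6+6 = 12
Cheapest is N38 → N28 → N13 at 12.
So from N38 the first move is to N28.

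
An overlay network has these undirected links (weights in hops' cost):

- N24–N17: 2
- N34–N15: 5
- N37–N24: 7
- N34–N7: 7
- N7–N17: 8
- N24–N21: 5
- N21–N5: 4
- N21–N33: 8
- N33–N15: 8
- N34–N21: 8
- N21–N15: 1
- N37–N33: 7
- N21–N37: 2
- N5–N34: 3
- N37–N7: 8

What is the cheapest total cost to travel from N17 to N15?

8 hops' cost

Candidate routes:
N17–N24–N37–N21–N15: 2+7+2+1 = 12
N17–N24–N21–N15: 2+5+1 = 8
N17–N7–N37–N21–N15: 8+8+2+1 = 19
N17–N24–N21–N5–N34–N15: 2+5+4+3+5 = 19
The minimum is 8 hops' cost via N17–N24–N21–N15.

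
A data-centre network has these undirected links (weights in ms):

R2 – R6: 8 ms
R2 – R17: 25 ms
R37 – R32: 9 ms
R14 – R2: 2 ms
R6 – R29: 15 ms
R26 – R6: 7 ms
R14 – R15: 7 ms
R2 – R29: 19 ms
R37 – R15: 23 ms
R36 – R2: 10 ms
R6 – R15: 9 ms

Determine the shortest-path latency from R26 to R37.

Enumerating some paths:
R26 → R6 → R15 → R37: 7+9+23 = 39
R26 → R6 → R2 → R14 → R15 → R37: 7+8+2+7+23 = 47
Cheapest is R26 → R6 → R15 → R37 at 39 ms.

39 ms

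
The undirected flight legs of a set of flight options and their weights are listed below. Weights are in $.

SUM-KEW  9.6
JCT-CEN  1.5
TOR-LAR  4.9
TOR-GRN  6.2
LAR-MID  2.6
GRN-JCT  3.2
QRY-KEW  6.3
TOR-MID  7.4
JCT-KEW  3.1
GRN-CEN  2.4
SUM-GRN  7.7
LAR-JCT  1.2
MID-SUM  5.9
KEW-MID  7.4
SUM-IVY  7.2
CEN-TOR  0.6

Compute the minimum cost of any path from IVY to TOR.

Compare a few routes:
IVY–SUM–MID–LAR–JCT–CEN–TOR: 7.2+5.9+2.6+1.2+1.5+0.6 = 19
IVY–SUM–GRN–CEN–TOR: 7.2+7.7+2.4+0.6 = 17.9
Cheapest is IVY–SUM–GRN–CEN–TOR at $17.9.

$17.9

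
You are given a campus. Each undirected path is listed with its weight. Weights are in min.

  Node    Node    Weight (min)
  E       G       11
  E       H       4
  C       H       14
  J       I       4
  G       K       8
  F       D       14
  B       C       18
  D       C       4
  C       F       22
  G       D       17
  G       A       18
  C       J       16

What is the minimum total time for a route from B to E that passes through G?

Best B to G: B–C–D–G costing 39
Best G to E: G–E costing 11
Total via G: 39 + 11 = 50 min.

50 min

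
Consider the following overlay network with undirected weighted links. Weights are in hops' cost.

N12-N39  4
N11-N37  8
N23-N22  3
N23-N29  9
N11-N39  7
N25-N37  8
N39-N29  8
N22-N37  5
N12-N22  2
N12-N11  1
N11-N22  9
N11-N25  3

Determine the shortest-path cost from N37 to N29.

17 hops' cost

Compare a few routes:
N37–N11–N12–N39–N29: 8+1+4+8 = 21
N37–N22–N23–N29: 5+3+9 = 17
N37–N11–N12–N22–N23–N29: 8+1+2+3+9 = 23
N37–N22–N12–N39–N29: 5+2+4+8 = 19
Cheapest is N37–N22–N23–N29 at 17 hops' cost.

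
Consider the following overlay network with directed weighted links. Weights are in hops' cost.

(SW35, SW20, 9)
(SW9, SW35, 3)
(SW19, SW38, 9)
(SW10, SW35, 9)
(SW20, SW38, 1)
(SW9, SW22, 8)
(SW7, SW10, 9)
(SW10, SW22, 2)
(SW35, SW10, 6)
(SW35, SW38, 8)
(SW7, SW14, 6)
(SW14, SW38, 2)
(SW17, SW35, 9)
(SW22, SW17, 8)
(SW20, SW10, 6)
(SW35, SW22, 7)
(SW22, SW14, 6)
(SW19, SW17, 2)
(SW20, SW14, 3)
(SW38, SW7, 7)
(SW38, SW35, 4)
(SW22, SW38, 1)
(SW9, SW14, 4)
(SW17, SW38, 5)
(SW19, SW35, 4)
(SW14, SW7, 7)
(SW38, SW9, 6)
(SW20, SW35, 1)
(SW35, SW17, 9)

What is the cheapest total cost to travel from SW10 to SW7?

10 hops' cost

Running Dijkstra from SW10:
SW10: 0
SW22: 2  (via SW10)
SW38: 3  (via SW22)
SW35: 7  (via SW38)
SW14: 8  (via SW22)
SW9: 9  (via SW38)
SW17: 10  (via SW22)
SW7: 10  (via SW38)
Shortest route: SW10 → SW22 → SW38 → SW7 = 10 hops' cost.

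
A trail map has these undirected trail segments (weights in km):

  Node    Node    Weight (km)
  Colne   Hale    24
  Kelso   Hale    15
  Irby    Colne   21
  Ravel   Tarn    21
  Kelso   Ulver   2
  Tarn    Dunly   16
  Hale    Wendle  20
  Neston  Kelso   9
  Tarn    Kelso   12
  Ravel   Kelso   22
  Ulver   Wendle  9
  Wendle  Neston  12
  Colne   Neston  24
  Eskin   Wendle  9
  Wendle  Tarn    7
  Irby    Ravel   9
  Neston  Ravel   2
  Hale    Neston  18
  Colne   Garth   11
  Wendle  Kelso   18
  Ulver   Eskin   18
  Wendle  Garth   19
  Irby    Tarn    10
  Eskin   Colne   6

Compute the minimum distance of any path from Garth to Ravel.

33 km

Settle nodes by increasing distance from Garth:
Garth: 0
Colne: 11  (via Garth)
Eskin: 17  (via Colne)
Wendle: 19  (via Garth)
Tarn: 26  (via Wendle)
Ulver: 28  (via Wendle)
Kelso: 30  (via Ulver)
Neston: 31  (via Wendle)
Irby: 32  (via Colne)
Ravel: 33  (via Neston)
Shortest route: Garth–Wendle–Neston–Ravel = 33 km.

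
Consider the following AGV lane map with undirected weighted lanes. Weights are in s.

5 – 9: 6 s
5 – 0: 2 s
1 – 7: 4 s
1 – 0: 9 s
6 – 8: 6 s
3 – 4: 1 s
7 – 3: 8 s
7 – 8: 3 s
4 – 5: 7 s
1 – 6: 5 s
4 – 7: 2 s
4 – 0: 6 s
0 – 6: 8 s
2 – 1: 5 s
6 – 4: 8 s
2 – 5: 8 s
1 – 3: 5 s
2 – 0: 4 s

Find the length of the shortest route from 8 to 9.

18 s

Running Dijkstra from 8:
8: 0
7: 3  (via 8)
4: 5  (via 7)
3: 6  (via 4)
6: 6  (via 8)
1: 7  (via 7)
0: 11  (via 4)
2: 12  (via 1)
5: 12  (via 4)
9: 18  (via 5)
Shortest route: 8–7–4–5–9 = 18 s.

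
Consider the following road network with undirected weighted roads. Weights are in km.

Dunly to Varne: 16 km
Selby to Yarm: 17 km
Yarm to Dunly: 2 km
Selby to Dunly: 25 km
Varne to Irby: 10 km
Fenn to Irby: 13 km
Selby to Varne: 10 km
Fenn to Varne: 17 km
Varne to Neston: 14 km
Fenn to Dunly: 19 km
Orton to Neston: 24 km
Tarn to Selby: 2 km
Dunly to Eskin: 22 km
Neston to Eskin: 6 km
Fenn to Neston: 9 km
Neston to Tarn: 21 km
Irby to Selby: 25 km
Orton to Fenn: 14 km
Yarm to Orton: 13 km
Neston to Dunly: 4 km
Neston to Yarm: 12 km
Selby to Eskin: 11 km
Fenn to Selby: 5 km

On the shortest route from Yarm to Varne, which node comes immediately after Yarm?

Enumerating some paths:
Yarm - Dunly - Varne: 2+16 = 18
Yarm - Dunly - Neston - Varne: 2+4+14 = 20
Cheapest is Yarm - Dunly - Varne at 18 km.
So from Yarm the first move is to Dunly.

Dunly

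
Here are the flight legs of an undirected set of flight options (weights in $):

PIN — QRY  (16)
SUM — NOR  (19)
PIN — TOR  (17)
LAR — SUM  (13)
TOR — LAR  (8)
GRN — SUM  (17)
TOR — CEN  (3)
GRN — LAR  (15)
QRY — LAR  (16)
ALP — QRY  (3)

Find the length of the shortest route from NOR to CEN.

$43

Running Dijkstra from NOR:
NOR: 0
SUM: 19  (via NOR)
LAR: 32  (via SUM)
GRN: 36  (via SUM)
TOR: 40  (via LAR)
CEN: 43  (via TOR)
Shortest route: NOR → SUM → LAR → TOR → CEN = $43.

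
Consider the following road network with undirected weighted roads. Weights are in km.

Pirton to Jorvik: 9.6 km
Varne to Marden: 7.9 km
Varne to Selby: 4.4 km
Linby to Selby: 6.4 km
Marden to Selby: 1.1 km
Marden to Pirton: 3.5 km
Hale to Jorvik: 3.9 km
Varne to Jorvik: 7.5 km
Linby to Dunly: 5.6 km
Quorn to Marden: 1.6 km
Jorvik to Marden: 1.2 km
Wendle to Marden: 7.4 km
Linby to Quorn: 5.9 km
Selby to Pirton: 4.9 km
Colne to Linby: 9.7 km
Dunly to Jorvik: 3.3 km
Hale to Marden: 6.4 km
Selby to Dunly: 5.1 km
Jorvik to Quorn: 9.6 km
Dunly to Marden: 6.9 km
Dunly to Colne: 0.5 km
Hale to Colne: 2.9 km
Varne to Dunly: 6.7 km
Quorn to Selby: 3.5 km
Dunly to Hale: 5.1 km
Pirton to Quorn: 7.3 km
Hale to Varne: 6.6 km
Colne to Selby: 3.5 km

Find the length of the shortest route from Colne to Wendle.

Enumerating some paths:
Colne → Dunly → Jorvik → Marden → Wendle: 0.5+3.3+1.2+7.4 = 12.4
Colne → Selby → Marden → Wendle: 3.5+1.1+7.4 = 12
The minimum is 12 km via Colne → Selby → Marden → Wendle.

12 km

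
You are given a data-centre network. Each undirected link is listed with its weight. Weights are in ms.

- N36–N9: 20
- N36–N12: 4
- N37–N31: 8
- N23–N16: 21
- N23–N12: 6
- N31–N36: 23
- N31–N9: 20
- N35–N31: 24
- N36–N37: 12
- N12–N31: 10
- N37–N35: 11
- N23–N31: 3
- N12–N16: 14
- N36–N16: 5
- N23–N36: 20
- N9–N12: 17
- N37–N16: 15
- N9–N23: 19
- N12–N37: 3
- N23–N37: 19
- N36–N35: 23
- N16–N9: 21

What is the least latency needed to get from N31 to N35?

19 ms

Running Dijkstra from N31:
N31: 0
N23: 3  (via N31)
N37: 8  (via N31)
N12: 9  (via N23)
N36: 13  (via N12)
N16: 18  (via N36)
N35: 19  (via N37)
Shortest route: N31 → N37 → N35 = 19 ms.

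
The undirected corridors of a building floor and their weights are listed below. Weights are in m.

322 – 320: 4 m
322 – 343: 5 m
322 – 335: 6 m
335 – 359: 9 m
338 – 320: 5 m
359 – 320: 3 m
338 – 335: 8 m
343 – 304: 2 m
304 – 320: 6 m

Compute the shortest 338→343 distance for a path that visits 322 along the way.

14 m

Shortest 338→322: 338–320–322 = 9
Shortest 322→343: 322–343 = 5
Total via 322: 9 + 5 = 14 m.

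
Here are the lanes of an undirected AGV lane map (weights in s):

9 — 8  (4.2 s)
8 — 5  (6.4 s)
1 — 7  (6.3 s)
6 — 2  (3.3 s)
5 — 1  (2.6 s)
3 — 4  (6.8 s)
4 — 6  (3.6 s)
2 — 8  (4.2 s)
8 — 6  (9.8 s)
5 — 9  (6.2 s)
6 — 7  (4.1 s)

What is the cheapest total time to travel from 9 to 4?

15.3 s

Compare a few routes:
9 → 8 → 6 → 4: 4.2+9.8+3.6 = 17.6
9 → 8 → 2 → 6 → 4: 4.2+4.2+3.3+3.6 = 15.3
The minimum is 15.3 s via 9 → 8 → 2 → 6 → 4.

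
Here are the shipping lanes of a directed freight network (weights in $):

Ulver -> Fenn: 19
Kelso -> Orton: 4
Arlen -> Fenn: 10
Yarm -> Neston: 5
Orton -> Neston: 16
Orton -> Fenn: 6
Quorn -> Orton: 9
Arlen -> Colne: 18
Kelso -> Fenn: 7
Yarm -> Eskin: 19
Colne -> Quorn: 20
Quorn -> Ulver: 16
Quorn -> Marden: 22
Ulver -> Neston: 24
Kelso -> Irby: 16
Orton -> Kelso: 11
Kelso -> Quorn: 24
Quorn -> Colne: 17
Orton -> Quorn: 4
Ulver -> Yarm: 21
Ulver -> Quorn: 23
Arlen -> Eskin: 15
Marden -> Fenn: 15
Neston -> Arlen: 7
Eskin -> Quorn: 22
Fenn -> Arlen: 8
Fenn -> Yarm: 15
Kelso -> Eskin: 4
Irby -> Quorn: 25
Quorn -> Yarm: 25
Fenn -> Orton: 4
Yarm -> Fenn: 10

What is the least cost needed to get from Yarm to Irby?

Enumerating some paths:
Yarm → Fenn → Orton → Kelso → Irby: 10+4+11+16 = 41
Yarm → Neston → Arlen → Fenn → Orton → Kelso → Irby: 5+7+10+4+11+16 = 53
Cheapest is Yarm → Fenn → Orton → Kelso → Irby at $41.

$41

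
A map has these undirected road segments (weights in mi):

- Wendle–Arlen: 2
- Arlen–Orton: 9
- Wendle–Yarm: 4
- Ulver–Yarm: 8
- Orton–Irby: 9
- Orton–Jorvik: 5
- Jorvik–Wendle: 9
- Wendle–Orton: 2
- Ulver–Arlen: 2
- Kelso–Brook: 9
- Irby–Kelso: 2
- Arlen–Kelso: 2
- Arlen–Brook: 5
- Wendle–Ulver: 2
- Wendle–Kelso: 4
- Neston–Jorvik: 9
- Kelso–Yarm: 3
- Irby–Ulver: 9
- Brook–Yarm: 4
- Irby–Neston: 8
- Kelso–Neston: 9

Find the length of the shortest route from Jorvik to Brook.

14 mi

Candidate routes:
Jorvik - Orton - Wendle - Yarm - Brook: 5+2+4+4 = 15
Jorvik - Orton - Wendle - Arlen - Brook: 5+2+2+5 = 14
Cheapest is Jorvik - Orton - Wendle - Arlen - Brook at 14 mi.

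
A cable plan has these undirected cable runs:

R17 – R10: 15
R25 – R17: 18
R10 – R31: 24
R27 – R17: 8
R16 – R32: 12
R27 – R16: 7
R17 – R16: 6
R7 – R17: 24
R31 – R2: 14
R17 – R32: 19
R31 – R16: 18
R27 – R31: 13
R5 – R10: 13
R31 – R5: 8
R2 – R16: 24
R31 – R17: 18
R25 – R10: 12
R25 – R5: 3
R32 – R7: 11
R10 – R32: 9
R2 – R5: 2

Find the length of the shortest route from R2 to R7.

Settle nodes by increasing distance from R2:
R2: 0
R5: 2  (via R2)
R25: 5  (via R5)
R31: 10  (via R5)
R10: 15  (via R5)
R27: 23  (via R31)
R17: 23  (via R25)
R16: 24  (via R2)
R32: 24  (via R10)
R7: 35  (via R32)
Shortest route: R2–R5–R10–R32–R7 = 35.

35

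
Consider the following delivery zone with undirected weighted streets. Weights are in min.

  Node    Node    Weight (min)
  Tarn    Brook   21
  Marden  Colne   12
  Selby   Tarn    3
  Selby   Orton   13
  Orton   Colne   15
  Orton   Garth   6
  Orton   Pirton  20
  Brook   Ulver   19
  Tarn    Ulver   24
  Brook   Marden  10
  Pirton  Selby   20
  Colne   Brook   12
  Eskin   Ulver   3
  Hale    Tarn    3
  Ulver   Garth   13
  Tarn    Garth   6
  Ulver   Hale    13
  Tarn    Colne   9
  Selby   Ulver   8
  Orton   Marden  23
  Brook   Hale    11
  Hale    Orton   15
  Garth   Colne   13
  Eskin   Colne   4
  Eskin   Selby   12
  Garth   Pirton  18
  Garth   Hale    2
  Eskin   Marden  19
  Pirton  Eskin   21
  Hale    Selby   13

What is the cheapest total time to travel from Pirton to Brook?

Shortest distances from Pirton:
Pirton: 0
Garth: 18  (via Pirton)
Orton: 20  (via Pirton)
Hale: 20  (via Garth)
Selby: 20  (via Pirton)
Eskin: 21  (via Pirton)
Tarn: 23  (via Hale)
Ulver: 24  (via Eskin)
Colne: 25  (via Eskin)
Brook: 31  (via Hale)
Shortest route: Pirton → Garth → Hale → Brook = 31 min.

31 min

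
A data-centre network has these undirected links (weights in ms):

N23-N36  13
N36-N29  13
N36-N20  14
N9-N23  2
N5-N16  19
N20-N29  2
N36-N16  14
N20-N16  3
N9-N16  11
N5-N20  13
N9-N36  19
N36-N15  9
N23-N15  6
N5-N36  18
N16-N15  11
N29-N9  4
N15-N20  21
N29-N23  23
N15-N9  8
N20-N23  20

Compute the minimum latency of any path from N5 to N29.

15 ms

Compare a few routes:
N5–N16–N20–N29: 19+3+2 = 24
N5–N20–N29: 13+2 = 15
Cheapest is N5–N20–N29 at 15 ms.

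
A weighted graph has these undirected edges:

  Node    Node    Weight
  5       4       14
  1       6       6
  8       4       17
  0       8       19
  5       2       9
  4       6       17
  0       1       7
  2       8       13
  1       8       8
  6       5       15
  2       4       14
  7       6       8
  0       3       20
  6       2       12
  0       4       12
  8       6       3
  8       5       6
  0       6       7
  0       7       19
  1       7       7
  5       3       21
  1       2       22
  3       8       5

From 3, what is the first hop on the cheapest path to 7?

Candidate routes:
3 → 8 → 1 → 7: 5+8+7 = 20
3 → 8 → 1 → 6 → 7: 5+8+6+8 = 27
3 → 8 → 6 → 7: 5+3+8 = 16
3 → 8 → 6 → 1 → 7: 5+3+6+7 = 21
Cheapest is 3 → 8 → 6 → 7 at 16.
So from 3 the first move is to 8.

8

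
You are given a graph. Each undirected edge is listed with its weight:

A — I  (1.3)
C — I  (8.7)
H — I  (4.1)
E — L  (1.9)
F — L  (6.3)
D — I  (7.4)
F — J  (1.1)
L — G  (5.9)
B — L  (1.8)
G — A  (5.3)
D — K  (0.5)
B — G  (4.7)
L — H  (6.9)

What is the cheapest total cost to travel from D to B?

18.7

Candidate routes:
D–I–H–L–B: 7.4+4.1+6.9+1.8 = 20.2
D–I–A–G–B: 7.4+1.3+5.3+4.7 = 18.7
The minimum is 18.7 via D–I–A–G–B.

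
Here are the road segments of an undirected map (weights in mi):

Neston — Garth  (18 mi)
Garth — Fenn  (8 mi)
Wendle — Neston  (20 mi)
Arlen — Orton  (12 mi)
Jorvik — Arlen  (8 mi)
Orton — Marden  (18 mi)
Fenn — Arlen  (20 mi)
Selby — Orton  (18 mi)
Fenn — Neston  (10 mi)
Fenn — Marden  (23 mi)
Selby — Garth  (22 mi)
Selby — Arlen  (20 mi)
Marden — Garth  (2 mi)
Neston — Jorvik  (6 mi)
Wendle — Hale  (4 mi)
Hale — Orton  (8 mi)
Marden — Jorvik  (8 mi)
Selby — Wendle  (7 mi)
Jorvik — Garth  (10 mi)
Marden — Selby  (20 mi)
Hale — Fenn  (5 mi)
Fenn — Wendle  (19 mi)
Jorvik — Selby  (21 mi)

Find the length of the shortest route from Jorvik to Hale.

Compare a few routes:
Jorvik–Marden–Garth–Fenn–Hale: 8+2+8+5 = 23
Jorvik–Garth–Fenn–Hale: 10+8+5 = 23
Jorvik–Arlen–Orton–Hale: 8+12+8 = 28
Jorvik–Neston–Fenn–Hale: 6+10+5 = 21
Cheapest is Jorvik–Neston–Fenn–Hale at 21 mi.

21 mi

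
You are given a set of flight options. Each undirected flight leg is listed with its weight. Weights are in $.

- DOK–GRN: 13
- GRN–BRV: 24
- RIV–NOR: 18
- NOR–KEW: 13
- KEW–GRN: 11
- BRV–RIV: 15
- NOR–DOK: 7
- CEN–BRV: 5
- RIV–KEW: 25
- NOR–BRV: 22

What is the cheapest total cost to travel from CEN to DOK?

Compare a few routes:
CEN–BRV–RIV–NOR–DOK: 5+15+18+7 = 45
CEN–BRV–NOR–DOK: 5+22+7 = 34
CEN–BRV–GRN–KEW–NOR–DOK: 5+24+11+13+7 = 60
CEN–BRV–GRN–DOK: 5+24+13 = 42
The minimum is $34 via CEN–BRV–NOR–DOK.

$34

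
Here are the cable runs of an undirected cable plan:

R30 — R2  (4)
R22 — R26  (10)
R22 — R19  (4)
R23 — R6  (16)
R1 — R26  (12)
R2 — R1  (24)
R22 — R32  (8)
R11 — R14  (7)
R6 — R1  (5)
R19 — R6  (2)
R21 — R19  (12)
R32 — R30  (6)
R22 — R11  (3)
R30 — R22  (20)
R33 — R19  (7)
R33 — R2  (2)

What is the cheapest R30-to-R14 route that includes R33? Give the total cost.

27

Shortest R30→R33: R30 → R2 → R33 = 6
Shortest R33→R14: R33 → R19 → R22 → R11 → R14 = 21
Total via R33: 6 + 21 = 27.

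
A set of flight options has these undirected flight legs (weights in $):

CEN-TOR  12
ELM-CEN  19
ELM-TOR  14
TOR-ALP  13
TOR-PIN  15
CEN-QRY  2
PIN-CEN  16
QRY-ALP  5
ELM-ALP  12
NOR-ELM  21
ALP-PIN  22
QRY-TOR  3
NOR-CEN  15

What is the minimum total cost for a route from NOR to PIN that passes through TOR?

$35

Best NOR to TOR: NOR–CEN–QRY–TOR costing 20
Shortest TOR→PIN: TOR–PIN = 15
Total via TOR: 20 + 15 = $35.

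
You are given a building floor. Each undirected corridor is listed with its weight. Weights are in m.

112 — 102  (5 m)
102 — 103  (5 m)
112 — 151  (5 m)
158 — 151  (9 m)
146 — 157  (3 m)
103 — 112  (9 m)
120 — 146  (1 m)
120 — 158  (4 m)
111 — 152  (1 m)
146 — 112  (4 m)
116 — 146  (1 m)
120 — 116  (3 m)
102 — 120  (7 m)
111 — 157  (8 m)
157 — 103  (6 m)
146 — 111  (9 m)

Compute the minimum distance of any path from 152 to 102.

Compare a few routes:
152 - 111 - 146 - 112 - 102: 1+9+4+5 = 19
152 - 111 - 146 - 120 - 102: 1+9+1+7 = 18
Cheapest is 152 - 111 - 146 - 120 - 102 at 18 m.

18 m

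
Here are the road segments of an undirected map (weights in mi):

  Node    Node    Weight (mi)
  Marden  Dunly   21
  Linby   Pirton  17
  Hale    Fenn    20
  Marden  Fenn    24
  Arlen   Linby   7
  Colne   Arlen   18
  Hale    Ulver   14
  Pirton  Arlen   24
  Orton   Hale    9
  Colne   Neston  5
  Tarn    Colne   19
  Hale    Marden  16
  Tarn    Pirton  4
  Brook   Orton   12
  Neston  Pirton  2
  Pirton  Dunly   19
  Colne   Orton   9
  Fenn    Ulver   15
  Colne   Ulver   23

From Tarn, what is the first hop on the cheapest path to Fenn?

Pirton

Candidate routes:
Tarn - Colne - Ulver - Fenn: 19+23+15 = 57
Tarn - Pirton - Neston - Colne - Orton - Hale - Fenn: 4+2+5+9+9+20 = 49
Tarn - Colne - Orton - Hale - Fenn: 19+9+9+20 = 57
Cheapest is Tarn - Pirton - Neston - Colne - Orton - Hale - Fenn at 49 mi.
So from Tarn the first move is to Pirton.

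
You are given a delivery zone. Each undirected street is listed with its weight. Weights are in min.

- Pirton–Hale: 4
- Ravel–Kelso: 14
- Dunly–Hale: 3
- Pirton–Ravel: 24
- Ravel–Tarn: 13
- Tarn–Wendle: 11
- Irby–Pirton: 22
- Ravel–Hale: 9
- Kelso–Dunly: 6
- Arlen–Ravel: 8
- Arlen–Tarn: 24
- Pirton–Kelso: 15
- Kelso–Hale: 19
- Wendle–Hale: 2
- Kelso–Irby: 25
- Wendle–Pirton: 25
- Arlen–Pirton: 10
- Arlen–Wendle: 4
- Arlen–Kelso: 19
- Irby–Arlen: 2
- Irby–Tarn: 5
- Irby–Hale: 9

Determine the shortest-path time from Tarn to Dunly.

16 min

Shortest distances from Tarn:
Tarn: 0
Irby: 5  (via Tarn)
Arlen: 7  (via Irby)
Wendle: 11  (via Tarn)
Hale: 13  (via Wendle)
Ravel: 13  (via Tarn)
Dunly: 16  (via Hale)
Shortest route: Tarn → Wendle → Hale → Dunly = 16 min.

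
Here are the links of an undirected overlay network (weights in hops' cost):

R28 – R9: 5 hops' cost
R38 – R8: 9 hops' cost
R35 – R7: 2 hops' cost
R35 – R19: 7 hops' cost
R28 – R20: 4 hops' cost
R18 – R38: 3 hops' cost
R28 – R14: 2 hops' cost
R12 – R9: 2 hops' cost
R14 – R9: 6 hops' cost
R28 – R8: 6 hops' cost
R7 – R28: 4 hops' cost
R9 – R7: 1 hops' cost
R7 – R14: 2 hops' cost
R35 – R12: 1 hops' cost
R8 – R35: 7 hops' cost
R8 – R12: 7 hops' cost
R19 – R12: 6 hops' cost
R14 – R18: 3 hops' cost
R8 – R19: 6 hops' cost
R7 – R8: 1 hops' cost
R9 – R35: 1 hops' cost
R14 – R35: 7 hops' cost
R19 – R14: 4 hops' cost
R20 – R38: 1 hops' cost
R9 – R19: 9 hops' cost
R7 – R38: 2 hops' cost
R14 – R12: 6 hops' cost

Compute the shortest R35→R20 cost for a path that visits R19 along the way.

Best R35 to R19: R35 → R19 costing 7
Shortest R19→R20: R19 → R14 → R7 → R38 → R20 = 9
Total via R19: 7 + 9 = 16 hops' cost.

16 hops' cost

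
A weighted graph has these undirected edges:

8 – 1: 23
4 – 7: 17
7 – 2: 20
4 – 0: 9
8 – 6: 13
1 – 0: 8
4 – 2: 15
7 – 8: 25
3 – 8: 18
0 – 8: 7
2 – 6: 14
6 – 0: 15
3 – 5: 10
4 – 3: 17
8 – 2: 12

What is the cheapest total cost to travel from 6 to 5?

41

Settle nodes by increasing distance from 6:
6: 0
8: 13  (via 6)
2: 14  (via 6)
0: 15  (via 6)
1: 23  (via 0)
4: 24  (via 0)
3: 31  (via 8)
7: 34  (via 2)
5: 41  (via 3)
Shortest route: 6–8–3–5 = 41.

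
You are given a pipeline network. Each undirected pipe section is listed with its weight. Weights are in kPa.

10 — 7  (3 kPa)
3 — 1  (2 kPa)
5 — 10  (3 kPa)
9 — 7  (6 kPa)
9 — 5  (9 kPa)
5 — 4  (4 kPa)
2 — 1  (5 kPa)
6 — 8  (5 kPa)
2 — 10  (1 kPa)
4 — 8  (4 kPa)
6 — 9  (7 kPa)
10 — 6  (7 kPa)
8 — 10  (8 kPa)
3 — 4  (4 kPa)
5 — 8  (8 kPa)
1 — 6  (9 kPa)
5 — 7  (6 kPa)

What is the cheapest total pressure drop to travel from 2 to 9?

10 kPa

Candidate routes:
2 - 10 - 7 - 9: 1+3+6 = 10
2 - 10 - 5 - 7 - 9: 1+3+6+6 = 16
2 - 10 - 6 - 9: 1+7+7 = 15
2 - 10 - 5 - 9: 1+3+9 = 13
Cheapest is 2 - 10 - 7 - 9 at 10 kPa.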